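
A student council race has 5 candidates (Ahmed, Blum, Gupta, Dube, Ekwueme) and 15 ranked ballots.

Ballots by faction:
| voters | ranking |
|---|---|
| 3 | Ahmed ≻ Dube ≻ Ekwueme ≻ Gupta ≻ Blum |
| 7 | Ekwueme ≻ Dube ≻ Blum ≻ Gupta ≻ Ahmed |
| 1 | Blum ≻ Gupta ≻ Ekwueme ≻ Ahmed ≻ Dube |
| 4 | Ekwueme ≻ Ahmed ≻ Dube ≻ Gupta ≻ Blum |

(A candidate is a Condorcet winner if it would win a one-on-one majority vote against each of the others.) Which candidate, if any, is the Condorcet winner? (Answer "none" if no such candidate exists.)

Ekwueme

Check each pair by majority over 15 ballots:
Ahmed vs Blum: Blum, 8–7.
Ahmed–Gupta: Gupta 8–7.
Ahmed–Dube: Ahmed 8–7.
Ahmed vs Ekwueme: Ekwueme wins 12–3.
Blum vs Gupta: Blum, 8–7.
Blum vs Dube: Dube wins 14–1.
Blum vs Ekwueme: Ekwueme, 14–1.
Gupta–Dube: Dube 14–1.
Gupta vs Ekwueme: Ekwueme wins 14–1.
Dube vs Ekwueme: Ekwueme wins 12–3.
Ekwueme defeats every rival head-to-head and is the Condorcet winner.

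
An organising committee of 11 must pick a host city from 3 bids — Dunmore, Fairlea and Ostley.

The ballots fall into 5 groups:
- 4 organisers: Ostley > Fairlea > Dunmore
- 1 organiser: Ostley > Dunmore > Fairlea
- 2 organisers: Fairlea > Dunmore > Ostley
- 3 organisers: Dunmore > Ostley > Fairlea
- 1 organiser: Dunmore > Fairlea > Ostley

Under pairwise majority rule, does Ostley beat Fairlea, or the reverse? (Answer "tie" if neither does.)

Ballots ranking Ostley above Fairlea: 4 + 1 + 3 = 8.
Ballots ranking Fairlea above Ostley: 11 − 8 = 3.
Ostley wins the head-to-head 8–3.

Ostley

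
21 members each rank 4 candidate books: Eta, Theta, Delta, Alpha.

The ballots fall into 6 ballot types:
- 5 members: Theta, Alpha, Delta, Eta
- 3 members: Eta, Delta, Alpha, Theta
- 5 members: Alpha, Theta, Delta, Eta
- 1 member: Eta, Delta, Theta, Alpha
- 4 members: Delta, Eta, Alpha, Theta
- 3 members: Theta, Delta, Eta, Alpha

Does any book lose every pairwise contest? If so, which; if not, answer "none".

Pairwise majorities:
Eta vs Theta: 8 to 13, Theta.
Eta vs Delta: 4 to 17, Delta.
Eta vs Alpha: Eta preferred on 3+1+4+3 = 11 ballots; Eta wins 11–10.
Theta vs Delta: 5+5+3 = 13 for Theta, 8 for Delta — Theta by 13–8.
Theta–Alpha: Alpha 12–9.
Delta vs Alpha: Delta, 11–10.
No book is winless: Eta beats Alpha; Theta beats Eta; Delta beats Eta; Alpha beats Theta. There is no Condorcet loser.

none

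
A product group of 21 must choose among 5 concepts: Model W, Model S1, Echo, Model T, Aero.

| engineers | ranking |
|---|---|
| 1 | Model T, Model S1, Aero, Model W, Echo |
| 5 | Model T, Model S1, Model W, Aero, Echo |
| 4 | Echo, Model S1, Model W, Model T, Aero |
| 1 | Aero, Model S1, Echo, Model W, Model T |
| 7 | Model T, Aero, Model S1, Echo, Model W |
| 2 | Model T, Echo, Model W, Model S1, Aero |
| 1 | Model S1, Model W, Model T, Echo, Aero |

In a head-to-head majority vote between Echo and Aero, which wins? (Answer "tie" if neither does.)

Aero

Ballots ranking Echo above Aero: 4 + 2 + 1 = 7.
Ballots ranking Aero above Echo: 21 − 7 = 14.
Aero wins the head-to-head 14–7.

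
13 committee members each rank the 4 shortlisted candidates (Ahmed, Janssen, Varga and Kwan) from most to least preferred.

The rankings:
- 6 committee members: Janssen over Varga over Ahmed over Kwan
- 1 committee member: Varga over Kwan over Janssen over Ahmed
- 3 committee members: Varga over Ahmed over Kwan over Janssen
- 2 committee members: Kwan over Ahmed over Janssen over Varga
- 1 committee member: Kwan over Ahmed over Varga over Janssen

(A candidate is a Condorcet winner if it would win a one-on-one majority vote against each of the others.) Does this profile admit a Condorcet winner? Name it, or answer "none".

none

Head-to-head results (13 committee members):
Ahmed vs Janssen: Janssen, 7–6.
Ahmed–Varga: Varga 10–3.
Ahmed vs Kwan: Ahmed wins 9–4.
Janssen–Varga: Janssen 8–5.
Janssen–Kwan: Kwan 7–6.
Varga vs Kwan: Varga wins 10–3.
Every candidate loses at least once (Ahmed loses to Janssen; Janssen loses to Kwan; Varga loses to Janssen; Kwan loses to Ahmed). The majority relation contains the cycle Ahmed beats Kwan beats Janssen beats Ahmed, so there is no Condorcet winner.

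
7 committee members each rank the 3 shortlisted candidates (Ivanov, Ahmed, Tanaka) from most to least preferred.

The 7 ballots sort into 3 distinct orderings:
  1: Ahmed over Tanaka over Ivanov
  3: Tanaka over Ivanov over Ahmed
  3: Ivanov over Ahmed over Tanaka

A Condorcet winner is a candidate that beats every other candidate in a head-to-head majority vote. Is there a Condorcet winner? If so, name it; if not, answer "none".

none

Head-to-head results (7 committee members):
Ivanov vs Ahmed: 3+3 = 6 for Ivanov, 1 for Ahmed — Ivanov by 6–1.
Ivanov vs Tanaka: 3 for Ivanov, 4 for Tanaka — Tanaka by 4–3.
Ahmed vs Tanaka: 4 to 3, Ahmed.
Each candidate drops at least one matchup (Ivanov loses to Tanaka; Ahmed loses to Ivanov; Tanaka loses to Ahmed); the cycle Ivanov > Ahmed > Tanaka > Ivanov rules out a Condorcet winner.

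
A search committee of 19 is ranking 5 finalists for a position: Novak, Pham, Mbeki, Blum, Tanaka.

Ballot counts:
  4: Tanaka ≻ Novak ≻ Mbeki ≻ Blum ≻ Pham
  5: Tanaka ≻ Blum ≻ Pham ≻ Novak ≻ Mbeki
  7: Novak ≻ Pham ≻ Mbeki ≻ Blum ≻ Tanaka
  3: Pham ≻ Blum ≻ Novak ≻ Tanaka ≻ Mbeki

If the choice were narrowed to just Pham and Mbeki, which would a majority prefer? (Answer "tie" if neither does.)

Ballots ranking Pham above Mbeki: 5 + 7 + 3 = 15.
Ballots ranking Mbeki above Pham: 19 − 15 = 4.
Pham wins the head-to-head 15–4.

Pham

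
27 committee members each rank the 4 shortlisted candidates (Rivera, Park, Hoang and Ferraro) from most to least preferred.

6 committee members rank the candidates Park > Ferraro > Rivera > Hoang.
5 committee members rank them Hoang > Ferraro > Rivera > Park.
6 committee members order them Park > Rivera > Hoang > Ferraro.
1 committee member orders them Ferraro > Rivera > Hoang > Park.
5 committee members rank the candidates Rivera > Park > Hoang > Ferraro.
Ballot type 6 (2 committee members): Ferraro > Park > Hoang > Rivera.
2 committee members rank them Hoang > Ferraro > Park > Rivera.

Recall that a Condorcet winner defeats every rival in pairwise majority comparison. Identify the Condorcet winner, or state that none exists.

Park

Pairwise majorities:
Rivera vs Park: Rivera is ranked higher on 5+1+5 = 11 ballots, Park on 16. Park wins 16–11.
Rivera–Hoang: Rivera 18–9.
Rivera vs Ferraro: 6+5 = 11 for Rivera, 16 for Ferraro — Ferraro by 16–11.
Park vs Hoang: Park preferred on 6+6+5+2 = 19 ballots; Park wins 19–8.
Park vs Ferraro: 17 to 10, Park.
Hoang vs Ferraro: Hoang, 18–9.
Only Park has no losses; Park is the Condorcet winner.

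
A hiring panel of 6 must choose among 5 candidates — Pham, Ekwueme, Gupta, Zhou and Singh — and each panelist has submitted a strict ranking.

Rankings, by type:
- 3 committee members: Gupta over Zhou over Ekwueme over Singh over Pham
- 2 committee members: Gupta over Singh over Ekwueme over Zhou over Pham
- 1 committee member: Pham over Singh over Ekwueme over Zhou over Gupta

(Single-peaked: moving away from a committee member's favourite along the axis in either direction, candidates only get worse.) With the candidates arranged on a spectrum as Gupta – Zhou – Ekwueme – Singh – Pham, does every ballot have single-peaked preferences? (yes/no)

no

Axis positions: Gupta=1, Zhou=2, Ekwueme=3, Singh=4, Pham=5.
Type 1 (peak Gupta at position 1): ranking walks positions 1-2-3-4-5, expanding outward from the peak — single-peaked.
Type 2: ranking walks positions 1-4-3-2-5; Singh is ranked above Zhou even though Zhou lies between Singh and the peak Gupta on the axis — preferences dip and rise again. Not single-peaked.
Type 3 (peak Pham at position 5): ranking walks positions 5-4-3-2-1, expanding outward from the peak — single-peaked.
Type 2 violates single-peakedness, so the profile is not single-peaked on this axis.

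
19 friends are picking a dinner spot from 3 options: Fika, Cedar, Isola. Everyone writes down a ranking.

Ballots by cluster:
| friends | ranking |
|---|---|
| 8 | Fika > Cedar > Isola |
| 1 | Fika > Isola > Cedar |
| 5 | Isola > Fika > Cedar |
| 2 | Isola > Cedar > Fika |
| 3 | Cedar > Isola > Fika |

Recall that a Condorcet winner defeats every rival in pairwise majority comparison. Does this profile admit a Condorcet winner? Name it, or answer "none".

Check each pair by majority over 19 ballots:
Fika vs Cedar: Fika preferred on 8+1+5 = 14 ballots; Fika wins 14–5.
Fika vs Isola: Isola wins 10–9.
Cedar vs Isola: 8+3 = 11 for Cedar, 8 for Isola — Cedar by 11–8.
Every restaurant loses at least once (Fika loses to Isola; Cedar loses to Fika; Isola loses to Cedar). The majority relation contains the cycle Fika beats Cedar beats Isola beats Fika, so there is no Condorcet winner.

none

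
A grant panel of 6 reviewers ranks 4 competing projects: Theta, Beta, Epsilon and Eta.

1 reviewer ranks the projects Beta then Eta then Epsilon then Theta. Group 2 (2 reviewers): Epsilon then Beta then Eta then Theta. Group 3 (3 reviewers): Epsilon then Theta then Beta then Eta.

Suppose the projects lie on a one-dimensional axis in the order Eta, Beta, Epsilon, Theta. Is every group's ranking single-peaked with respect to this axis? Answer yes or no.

yes

Axis positions: Eta=1, Beta=2, Epsilon=3, Theta=4.
Group 1 (peak Beta at position 2): ranking walks positions 2-1-3-4, expanding outward from the peak — single-peaked.
Group 2 (peak Epsilon at position 3): ranking walks positions 3-2-1-4, expanding outward from the peak — single-peaked.
Group 3 (peak Epsilon at position 3): ranking walks positions 3-4-2-1, expanding outward from the peak — single-peaked.
Every ranking is single-peaked on this axis.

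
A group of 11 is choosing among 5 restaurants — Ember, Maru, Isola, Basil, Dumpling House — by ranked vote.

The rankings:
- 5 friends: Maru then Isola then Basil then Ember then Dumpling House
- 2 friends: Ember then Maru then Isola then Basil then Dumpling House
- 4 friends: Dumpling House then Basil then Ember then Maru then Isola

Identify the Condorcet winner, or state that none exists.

none

Head-to-head results (11 friends):
Ember vs Maru: Ember, 6–5.
Ember vs Isola: Ember wins 6–5.
Ember vs Basil: Basil, 9–2.
Ember–Dumpling House: Ember 7–4.
Maru vs Isola: Maru wins 11–0.
Maru–Basil: Maru 7–4.
Maru vs Dumpling House: Maru, 7–4.
Isola vs Basil: Isola wins 7–4.
Isola vs Dumpling House: Isola, 7–4.
Basil–Dumpling House: Basil 7–4.
No restaurant is unbeaten: Ember loses to Basil; Maru loses to Ember; Isola loses to Ember; Basil loses to Maru; Dumpling House loses to Ember. In particular Ember > Maru > Basil > Ember is a majority cycle — no Condorcet winner exists.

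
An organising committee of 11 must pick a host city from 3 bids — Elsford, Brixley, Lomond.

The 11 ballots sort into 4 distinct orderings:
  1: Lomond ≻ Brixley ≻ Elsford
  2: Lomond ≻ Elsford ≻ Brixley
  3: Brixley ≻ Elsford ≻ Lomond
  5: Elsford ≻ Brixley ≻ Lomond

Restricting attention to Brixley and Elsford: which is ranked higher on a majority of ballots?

Elsford

Ballots ranking Brixley above Elsford: 1 + 3 = 4.
Ballots ranking Elsford above Brixley: 11 − 4 = 7.
Elsford wins the head-to-head 7–4.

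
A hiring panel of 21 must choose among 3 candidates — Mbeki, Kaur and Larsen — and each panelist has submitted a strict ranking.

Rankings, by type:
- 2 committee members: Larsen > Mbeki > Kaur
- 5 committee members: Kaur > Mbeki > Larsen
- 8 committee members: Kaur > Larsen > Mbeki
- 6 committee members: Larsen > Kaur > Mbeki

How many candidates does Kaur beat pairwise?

2

Kaur against each rival (21 committee members):
Kaur vs Mbeki: 5+8+6 = 19 for Kaur, 2 for Mbeki — Kaur by 19–2.
Kaur vs Larsen: 13 to 8, Kaur.
Kaur beats Mbeki, Larsen — 2 pairwise wins.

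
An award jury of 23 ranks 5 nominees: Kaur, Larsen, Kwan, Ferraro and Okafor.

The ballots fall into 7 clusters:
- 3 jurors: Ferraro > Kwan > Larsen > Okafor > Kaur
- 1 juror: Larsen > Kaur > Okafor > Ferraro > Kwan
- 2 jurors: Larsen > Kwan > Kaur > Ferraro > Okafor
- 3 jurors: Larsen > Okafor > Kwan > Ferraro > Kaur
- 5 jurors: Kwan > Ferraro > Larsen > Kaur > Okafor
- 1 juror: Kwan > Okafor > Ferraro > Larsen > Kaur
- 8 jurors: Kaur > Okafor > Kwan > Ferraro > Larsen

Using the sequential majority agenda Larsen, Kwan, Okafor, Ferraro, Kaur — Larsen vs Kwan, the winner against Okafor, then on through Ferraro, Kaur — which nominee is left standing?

Kaur

Round 1: Larsen vs Kwan — 6–17, Kwan advances.
Round 2: Kwan vs Okafor — 11–12, Okafor advances.
Round 3: Okafor vs Ferraro — 13–10, Okafor advances.
Round 4: Okafor vs Kaur — 7–16, Kaur advances.
The agenda winner is Kaur.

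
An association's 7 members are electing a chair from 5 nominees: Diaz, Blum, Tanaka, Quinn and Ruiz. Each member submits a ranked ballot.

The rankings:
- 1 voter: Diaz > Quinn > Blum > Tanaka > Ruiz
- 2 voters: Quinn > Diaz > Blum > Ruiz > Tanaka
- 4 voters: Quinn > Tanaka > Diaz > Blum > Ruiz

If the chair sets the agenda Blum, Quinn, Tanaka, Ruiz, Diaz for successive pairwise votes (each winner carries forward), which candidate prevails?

Round 1: Blum vs Quinn — 0–7, Quinn advances.
Round 2: Quinn vs Tanaka — 7–0, Quinn advances.
Round 3: Quinn vs Ruiz — 7–0, Quinn advances.
Round 4: Quinn vs Diaz — 6–1, Quinn advances.
The agenda winner is Quinn.

Quinn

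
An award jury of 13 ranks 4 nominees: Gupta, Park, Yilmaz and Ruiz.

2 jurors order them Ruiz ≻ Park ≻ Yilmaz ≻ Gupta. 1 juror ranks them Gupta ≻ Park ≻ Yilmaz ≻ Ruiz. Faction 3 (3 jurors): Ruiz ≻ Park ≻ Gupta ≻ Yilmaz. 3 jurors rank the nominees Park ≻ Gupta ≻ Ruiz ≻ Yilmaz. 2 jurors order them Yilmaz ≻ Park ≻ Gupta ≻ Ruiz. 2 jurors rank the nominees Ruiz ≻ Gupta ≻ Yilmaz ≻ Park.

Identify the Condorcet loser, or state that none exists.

Pairwise majorities:
Gupta vs Park: 3 to 10, Park.
Gupta vs Yilmaz: Gupta, 9–4.
Gupta vs Ruiz: Ruiz wins 7–6.
Park vs Yilmaz: Park, 9–4.
Park vs Ruiz: Ruiz, 7–6.
Yilmaz vs Ruiz: 1+2 = 3 for Yilmaz, 10 for Ruiz — Ruiz by 10–3.
Yilmaz is beaten in every head-to-head and is the Condorcet loser.

Yilmaz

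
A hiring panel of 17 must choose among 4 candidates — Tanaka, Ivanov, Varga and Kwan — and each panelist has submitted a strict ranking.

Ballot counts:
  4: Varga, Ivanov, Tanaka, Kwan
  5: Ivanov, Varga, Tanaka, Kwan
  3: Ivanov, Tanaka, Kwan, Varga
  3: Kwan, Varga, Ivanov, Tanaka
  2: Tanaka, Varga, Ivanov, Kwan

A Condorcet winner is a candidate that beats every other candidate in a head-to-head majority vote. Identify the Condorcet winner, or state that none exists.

Varga

Check each pair by majority over 17 ballots:
Tanaka vs Ivanov: 2 to 15, Ivanov.
Tanaka vs Varga: 3+2 = 5 for Tanaka, 12 for Varga — Varga by 12–5.
Tanaka vs Kwan: Tanaka preferred on 4+5+3+2 = 14 ballots; Tanaka wins 14–3.
Ivanov vs Varga: Ivanov preferred on 5+3 = 8 ballots; Varga wins 9–8.
Ivanov vs Kwan: Ivanov preferred on 4+5+3+2 = 14 ballots; Ivanov wins 14–3.
Varga vs Kwan: 11 to 6, Varga.
Varga beats each of Tanaka, Ivanov, Kwan — Varga is the Condorcet winner.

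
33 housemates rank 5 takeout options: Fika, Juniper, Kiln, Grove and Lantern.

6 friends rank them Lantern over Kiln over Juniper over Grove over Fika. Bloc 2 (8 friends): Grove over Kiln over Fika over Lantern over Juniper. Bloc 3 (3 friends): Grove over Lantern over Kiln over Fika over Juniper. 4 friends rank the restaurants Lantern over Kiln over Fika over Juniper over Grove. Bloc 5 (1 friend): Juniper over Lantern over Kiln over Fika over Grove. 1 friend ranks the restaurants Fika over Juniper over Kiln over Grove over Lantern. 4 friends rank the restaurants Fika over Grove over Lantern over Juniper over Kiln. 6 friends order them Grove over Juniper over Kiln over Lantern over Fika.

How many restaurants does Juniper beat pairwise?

Juniper against each rival (33 friends):
Juniper vs Fika: 6+1+6 = 13 for Juniper, 20 for Fika — Fika by 20–13.
Juniper vs Kiln: Juniper preferred on 1+1+4+6 = 12 ballots; Kiln wins 21–12.
Juniper vs Grove: 6+4+1+1 = 12 for Juniper, 21 for Grove — Grove by 21–12.
Juniper vs Lantern: Lantern wins 25–8.
Juniper beats no one; loses to Fika, Kiln, Grove, Lantern — 0 pairwise wins.

0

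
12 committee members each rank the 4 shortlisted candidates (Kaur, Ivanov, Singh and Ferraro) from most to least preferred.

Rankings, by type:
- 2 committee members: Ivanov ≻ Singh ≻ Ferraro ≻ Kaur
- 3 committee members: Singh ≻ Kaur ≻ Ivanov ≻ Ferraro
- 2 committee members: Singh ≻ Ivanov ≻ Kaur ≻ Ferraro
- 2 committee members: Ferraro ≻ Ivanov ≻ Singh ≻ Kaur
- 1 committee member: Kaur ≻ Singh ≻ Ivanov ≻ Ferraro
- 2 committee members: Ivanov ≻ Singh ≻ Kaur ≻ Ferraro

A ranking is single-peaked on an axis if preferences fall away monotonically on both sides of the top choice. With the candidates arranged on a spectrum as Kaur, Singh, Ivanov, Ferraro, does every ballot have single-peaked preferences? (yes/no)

Axis positions: Kaur=1, Singh=2, Ivanov=3, Ferraro=4.
Type 1 (peak Ivanov at position 3): ranking walks positions 3-2-4-1, expanding outward from the peak — single-peaked.
Type 2 (peak Singh at position 2): ranking walks positions 2-1-3-4, expanding outward from the peak — single-peaked.
Type 3 (peak Singh at position 2): ranking walks positions 2-3-1-4, expanding outward from the peak — single-peaked.
Type 4 (peak Ferraro at position 4): ranking walks positions 4-3-2-1, expanding outward from the peak — single-peaked.
Type 5 (peak Kaur at position 1): ranking walks positions 1-2-3-4, expanding outward from the peak — single-peaked.
Type 6 (peak Ivanov at position 3): ranking walks positions 3-2-1-4, expanding outward from the peak — single-peaked.
Every ranking is single-peaked on this axis.

yes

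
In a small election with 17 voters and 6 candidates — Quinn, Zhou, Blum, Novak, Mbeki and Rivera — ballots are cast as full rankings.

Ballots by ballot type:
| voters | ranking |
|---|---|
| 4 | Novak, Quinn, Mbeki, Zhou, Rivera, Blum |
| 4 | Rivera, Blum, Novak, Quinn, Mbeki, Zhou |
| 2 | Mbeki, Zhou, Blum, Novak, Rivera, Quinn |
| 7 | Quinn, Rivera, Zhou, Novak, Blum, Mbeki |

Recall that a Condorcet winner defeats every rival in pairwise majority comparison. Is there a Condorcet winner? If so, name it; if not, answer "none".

none

Pairwise majorities:
Quinn vs Zhou: Quinn, 15–2.
Quinn vs Blum: Quinn, 11–6.
Quinn–Novak: Novak 10–7.
Quinn–Mbeki: Quinn 15–2.
Quinn–Rivera: Quinn 11–6.
Zhou vs Blum: Zhou, 13–4.
Zhou vs Novak: Zhou, 9–8.
Zhou–Mbeki: Mbeki 10–7.
Zhou vs Rivera: Rivera, 11–6.
Blum vs Novak: Novak wins 11–6.
Blum vs Mbeki: Blum, 11–6.
Blum vs Rivera: Rivera wins 15–2.
Novak vs Mbeki: Novak wins 15–2.
Novak vs Rivera: Rivera wins 11–6.
Mbeki–Rivera: Rivera 11–6.
Every candidate loses at least once (Quinn loses to Novak; Zhou loses to Quinn; Blum loses to Quinn; Novak loses to Zhou; Mbeki loses to Quinn; Rivera loses to Quinn). The majority relation contains the cycle Quinn beats Zhou beats Novak beats Quinn, so there is no Condorcet winner.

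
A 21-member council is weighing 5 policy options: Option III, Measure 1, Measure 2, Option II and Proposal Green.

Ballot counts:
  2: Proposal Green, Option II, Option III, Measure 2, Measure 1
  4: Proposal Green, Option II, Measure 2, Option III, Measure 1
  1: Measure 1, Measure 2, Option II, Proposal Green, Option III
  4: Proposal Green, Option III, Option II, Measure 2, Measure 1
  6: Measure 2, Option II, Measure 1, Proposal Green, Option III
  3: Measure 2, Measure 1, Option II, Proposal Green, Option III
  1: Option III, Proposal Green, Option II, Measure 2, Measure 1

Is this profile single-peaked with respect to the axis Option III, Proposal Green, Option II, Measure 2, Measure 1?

Axis positions: Option III=1, Proposal Green=2, Option II=3, Measure 2=4, Measure 1=5.
Bloc 1 (peak Proposal Green at position 2): ranking walks positions 2-3-1-4-5, expanding outward from the peak — single-peaked.
Bloc 2 (peak Proposal Green at position 2): ranking walks positions 2-3-4-1-5, expanding outward from the peak — single-peaked.
Bloc 3 (peak Measure 1 at position 5): ranking walks positions 5-4-3-2-1, expanding outward from the peak — single-peaked.
Bloc 4 (peak Proposal Green at position 2): ranking walks positions 2-1-3-4-5, expanding outward from the peak — single-peaked.
Bloc 5 (peak Measure 2 at position 4): ranking walks positions 4-3-5-2-1, expanding outward from the peak — single-peaked.
Bloc 6 (peak Measure 2 at position 4): ranking walks positions 4-5-3-2-1, expanding outward from the peak — single-peaked.
Bloc 7 (peak Option III at position 1): ranking walks positions 1-2-3-4-5, expanding outward from the peak — single-peaked.
Every ranking is single-peaked on this axis.

yes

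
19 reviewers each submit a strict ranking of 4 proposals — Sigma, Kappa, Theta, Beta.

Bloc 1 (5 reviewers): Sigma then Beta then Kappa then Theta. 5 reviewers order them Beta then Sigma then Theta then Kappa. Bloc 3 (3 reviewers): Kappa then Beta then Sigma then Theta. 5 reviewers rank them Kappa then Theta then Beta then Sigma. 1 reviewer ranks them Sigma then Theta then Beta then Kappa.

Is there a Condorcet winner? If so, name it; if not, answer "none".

Head-to-head results (19 reviewers):
Sigma vs Kappa: Sigma wins 11–8.
Sigma vs Theta: Sigma wins 14–5.
Sigma–Beta: Beta 13–6.
Kappa–Theta: Kappa 13–6.
Kappa–Beta: Beta 11–8.
Theta–Beta: Beta 13–6.
Only Beta has no losses; Beta is the Condorcet winner.

Beta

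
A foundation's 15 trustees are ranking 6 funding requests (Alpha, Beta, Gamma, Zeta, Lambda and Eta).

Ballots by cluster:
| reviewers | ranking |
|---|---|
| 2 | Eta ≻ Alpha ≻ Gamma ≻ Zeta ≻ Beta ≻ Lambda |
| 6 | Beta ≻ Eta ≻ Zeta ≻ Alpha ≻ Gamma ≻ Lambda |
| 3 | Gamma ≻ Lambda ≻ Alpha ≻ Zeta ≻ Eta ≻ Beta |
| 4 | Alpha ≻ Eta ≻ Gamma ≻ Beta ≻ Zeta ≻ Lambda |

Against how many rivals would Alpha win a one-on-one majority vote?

4

Alpha against each rival (15 reviewers):
Alpha vs Beta: 2+3+4 = 9 for Alpha, 6 for Beta — Alpha by 9–6.
Alpha vs Gamma: Alpha, 12–3.
Alpha vs Zeta: Alpha wins 9–6.
Alpha vs Lambda: Alpha, 12–3.
Alpha vs Eta: Alpha is ranked higher on 3+4 = 7 ballots, Eta on 8. Eta wins 8–7.
Alpha beats Beta, Gamma, Zeta, Lambda; loses to Eta — 4 pairwise wins.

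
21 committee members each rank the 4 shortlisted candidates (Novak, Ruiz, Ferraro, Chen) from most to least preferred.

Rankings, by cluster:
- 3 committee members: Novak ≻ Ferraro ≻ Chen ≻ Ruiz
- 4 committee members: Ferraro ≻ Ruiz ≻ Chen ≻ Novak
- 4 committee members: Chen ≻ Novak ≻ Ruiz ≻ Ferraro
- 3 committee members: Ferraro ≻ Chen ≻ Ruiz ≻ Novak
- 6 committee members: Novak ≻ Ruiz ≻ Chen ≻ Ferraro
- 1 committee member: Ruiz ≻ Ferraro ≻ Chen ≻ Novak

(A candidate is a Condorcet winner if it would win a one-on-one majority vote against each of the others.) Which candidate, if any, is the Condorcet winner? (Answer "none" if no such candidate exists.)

Pairwise majorities:
Novak vs Ruiz: Novak preferred on 3+4+6 = 13 ballots; Novak wins 13–8.
Novak vs Ferraro: Novak preferred on 3+4+6 = 13 ballots; Novak wins 13–8.
Novak vs Chen: 9 to 12, Chen.
Ruiz vs Ferraro: 4+6+1 = 11 for Ruiz, 10 for Ferraro — Ruiz by 11–10.
Ruiz vs Chen: 4+6+1 = 11 for Ruiz, 10 for Chen — Ruiz by 11–10.
Ferraro vs Chen: 3+4+3+1 = 11 for Ferraro, 10 for Chen — Ferraro by 11–10.
Each candidate drops at least one matchup (Novak loses to Chen; Ruiz loses to Novak; Ferraro loses to Novak; Chen loses to Ruiz); the cycle Novak beats Ruiz beats Chen beats Novak rules out a Condorcet winner.

none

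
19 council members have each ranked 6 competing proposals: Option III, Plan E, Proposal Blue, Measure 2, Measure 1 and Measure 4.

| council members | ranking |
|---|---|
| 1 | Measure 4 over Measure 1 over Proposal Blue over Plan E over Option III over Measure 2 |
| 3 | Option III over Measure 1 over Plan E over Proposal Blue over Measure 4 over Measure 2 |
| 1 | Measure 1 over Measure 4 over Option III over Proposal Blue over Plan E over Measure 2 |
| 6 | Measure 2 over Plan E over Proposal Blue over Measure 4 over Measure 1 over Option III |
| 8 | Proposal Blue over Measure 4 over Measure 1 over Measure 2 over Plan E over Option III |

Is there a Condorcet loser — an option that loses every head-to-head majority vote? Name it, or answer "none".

Option III

Head-to-head results (19 council members):
Option III vs Plan E: 3+1 = 4 for Option III, 15 for Plan E — Plan E by 15–4.
Option III–Proposal Blue: Proposal Blue 15–4.
Option III vs Measure 2: 5 to 14, Measure 2.
Option III–Measure 1: Measure 1 16–3.
Option III vs Measure 4: Measure 4 wins 16–3.
Plan E vs Proposal Blue: Plan E is ranked higher on 3+6 = 9 ballots, Proposal Blue on 10. Proposal Blue wins 10–9.
Plan E vs Measure 2: 1+3+1 = 5 for Plan E, 14 for Measure 2 — Measure 2 by 14–5.
Plan E vs Measure 1: Plan E preferred on 6 ballots; Measure 1 wins 13–6.
Plan E vs Measure 4: 9 to 10, Measure 4.
Proposal Blue–Measure 2: Proposal Blue 13–6.
Proposal Blue vs Measure 1: Proposal Blue is ranked higher on 6+8 = 14 ballots, Measure 1 on 5. Proposal Blue wins 14–5.
Proposal Blue vs Measure 4: 17 to 2, Proposal Blue.
Measure 2 vs Measure 1: Measure 2 preferred on 6 ballots; Measure 1 wins 13–6.
Measure 2 vs Measure 4: 6 to 13, Measure 4.
Measure 1 vs Measure 4: 4 to 15, Measure 4.
Only Option III has no wins; Option III is the Condorcet loser.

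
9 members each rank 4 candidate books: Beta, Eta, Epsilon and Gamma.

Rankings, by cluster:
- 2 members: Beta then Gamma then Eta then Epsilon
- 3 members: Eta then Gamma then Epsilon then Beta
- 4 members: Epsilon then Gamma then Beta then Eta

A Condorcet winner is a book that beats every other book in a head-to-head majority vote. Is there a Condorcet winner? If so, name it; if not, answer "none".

Head-to-head results (9 members):
Beta vs Eta: Beta is ranked higher on 2+4 = 6 ballots, Eta on 3. Beta wins 6–3.
Beta vs Epsilon: Beta preferred on 2 ballots; Epsilon wins 7–2.
Beta vs Gamma: 2 for Beta, 7 for Gamma — Gamma by 7–2.
Eta vs Epsilon: Eta is ranked higher on 2+3 = 5 ballots, Epsilon on 4. Eta wins 5–4.
Eta vs Gamma: Eta preferred on 3 ballots; Gamma wins 6–3.
Epsilon vs Gamma: 4 to 5, Gamma.
Gamma wins every pairwise contest, so Gamma is the Condorcet winner.

Gamma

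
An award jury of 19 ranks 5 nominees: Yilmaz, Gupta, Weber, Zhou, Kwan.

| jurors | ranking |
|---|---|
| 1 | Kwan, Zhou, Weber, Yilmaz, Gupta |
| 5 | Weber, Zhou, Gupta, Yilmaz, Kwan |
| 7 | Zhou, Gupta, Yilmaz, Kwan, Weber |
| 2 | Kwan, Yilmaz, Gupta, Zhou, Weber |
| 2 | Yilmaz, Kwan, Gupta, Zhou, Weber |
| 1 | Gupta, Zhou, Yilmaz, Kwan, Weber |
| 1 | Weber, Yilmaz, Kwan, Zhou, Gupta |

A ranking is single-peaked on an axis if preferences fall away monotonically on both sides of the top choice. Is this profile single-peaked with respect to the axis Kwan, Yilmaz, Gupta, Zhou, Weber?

no

Axis positions: Kwan=1, Yilmaz=2, Gupta=3, Zhou=4, Weber=5.
Cluster 1: ranking walks positions 1-4-5-2-3; Zhou is ranked above Yilmaz even though Yilmaz lies between Zhou and the peak Kwan on the axis — preferences dip and rise again. Not single-peaked.
Cluster 2 (peak Weber at position 5): ranking walks positions 5-4-3-2-1, expanding outward from the peak — single-peaked.
Cluster 3 (peak Zhou at position 4): ranking walks positions 4-3-2-1-5, expanding outward from the peak — single-peaked.
Cluster 4 (peak Kwan at position 1): ranking walks positions 1-2-3-4-5, expanding outward from the peak — single-peaked.
Cluster 5 (peak Yilmaz at position 2): ranking walks positions 2-1-3-4-5, expanding outward from the peak — single-peaked.
Cluster 6 (peak Gupta at position 3): ranking walks positions 3-4-2-1-5, expanding outward from the peak — single-peaked.
Cluster 7: ranking walks positions 5-2-1-4-3; Yilmaz is ranked above Zhou even though Zhou lies between Yilmaz and the peak Weber on the axis — preferences dip and rise again. Not single-peaked.
Cluster 1 violates single-peakedness, so the profile is not single-peaked on this axis.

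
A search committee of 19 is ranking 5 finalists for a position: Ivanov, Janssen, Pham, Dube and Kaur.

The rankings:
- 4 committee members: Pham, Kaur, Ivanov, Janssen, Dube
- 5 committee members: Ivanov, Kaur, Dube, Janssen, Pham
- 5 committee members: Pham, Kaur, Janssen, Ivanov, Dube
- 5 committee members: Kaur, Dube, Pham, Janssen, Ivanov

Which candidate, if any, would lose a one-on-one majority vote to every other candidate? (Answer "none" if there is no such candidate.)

Pairwise majorities:
Ivanov vs Janssen: Ivanov is ranked higher on 4+5 = 9 ballots, Janssen on 10. Janssen wins 10–9.
Ivanov vs Pham: Ivanov preferred on 5 ballots; Pham wins 14–5.
Ivanov–Dube: Ivanov 14–5.
Ivanov–Kaur: Kaur 14–5.
Janssen vs Pham: 5 to 14, Pham.
Janssen vs Dube: 9 to 10, Dube.
Janssen vs Kaur: 0 to 19, Kaur.
Pham vs Dube: Dube, 10–9.
Pham vs Kaur: Kaur wins 10–9.
Dube vs Kaur: 0 for Dube, 19 for Kaur — Kaur by 19–0.
No candidate is winless: Ivanov beats Dube; Janssen beats Ivanov; Pham beats Ivanov; Dube beats Janssen; Kaur beats Ivanov. There is no Condorcet loser.

none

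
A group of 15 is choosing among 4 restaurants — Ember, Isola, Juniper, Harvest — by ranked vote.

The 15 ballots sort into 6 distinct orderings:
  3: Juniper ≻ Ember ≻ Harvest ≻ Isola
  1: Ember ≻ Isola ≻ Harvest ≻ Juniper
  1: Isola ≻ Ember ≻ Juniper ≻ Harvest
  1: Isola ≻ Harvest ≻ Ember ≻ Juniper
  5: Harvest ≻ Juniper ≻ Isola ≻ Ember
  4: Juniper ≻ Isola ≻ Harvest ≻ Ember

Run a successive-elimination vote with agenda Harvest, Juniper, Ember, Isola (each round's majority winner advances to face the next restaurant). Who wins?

Round 1: Harvest vs Juniper — 7–8, Juniper advances.
Round 2: Juniper vs Ember — 12–3, Juniper advances.
Round 3: Juniper vs Isola — 12–3, Juniper advances.
The agenda winner is Juniper.

Juniper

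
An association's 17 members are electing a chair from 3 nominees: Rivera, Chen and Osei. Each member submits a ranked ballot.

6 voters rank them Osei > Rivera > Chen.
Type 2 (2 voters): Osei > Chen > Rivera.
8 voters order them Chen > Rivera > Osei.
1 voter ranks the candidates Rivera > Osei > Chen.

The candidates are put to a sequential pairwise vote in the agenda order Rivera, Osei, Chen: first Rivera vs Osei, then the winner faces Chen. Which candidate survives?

Round 1: Rivera vs Osei — 9–8, Rivera advances.
Round 2: Rivera vs Chen — 7–10, Chen advances.
Chen survives the agenda.

Chen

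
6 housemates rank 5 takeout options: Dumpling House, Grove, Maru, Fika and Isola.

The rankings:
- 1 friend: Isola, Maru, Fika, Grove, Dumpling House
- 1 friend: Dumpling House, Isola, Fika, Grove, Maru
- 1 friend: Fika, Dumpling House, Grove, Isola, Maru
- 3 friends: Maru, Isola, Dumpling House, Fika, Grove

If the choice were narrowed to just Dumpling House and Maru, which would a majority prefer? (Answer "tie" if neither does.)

Ballots ranking Dumpling House above Maru: 1 + 1 = 2.
Ballots ranking Maru above Dumpling House: 6 − 2 = 4.
Maru wins the head-to-head 4–2.

Maru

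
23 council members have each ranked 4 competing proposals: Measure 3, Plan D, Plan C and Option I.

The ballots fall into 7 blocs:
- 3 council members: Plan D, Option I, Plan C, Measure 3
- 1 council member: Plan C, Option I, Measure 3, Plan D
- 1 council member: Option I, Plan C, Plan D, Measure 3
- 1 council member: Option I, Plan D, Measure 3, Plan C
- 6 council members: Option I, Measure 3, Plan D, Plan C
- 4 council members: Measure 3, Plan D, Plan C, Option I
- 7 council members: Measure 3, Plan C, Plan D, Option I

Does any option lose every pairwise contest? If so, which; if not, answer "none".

none

Pairwise majorities:
Measure 3 vs Plan D: 1+6+4+7 = 18 for Measure 3, 5 for Plan D — Measure 3 by 18–5.
Measure 3–Plan C: Measure 3 18–5.
Measure 3–Option I: Option I 12–11.
Plan D vs Plan C: Plan D, 14–9.
Plan D vs Option I: Plan D, 14–9.
Plan C–Option I: Plan C 12–11.
Each option has at least one pairwise win (Measure 3 beats Plan D; Plan D beats Plan C; Plan C beats Option I; Option I beats Measure 3) — no Condorcet loser.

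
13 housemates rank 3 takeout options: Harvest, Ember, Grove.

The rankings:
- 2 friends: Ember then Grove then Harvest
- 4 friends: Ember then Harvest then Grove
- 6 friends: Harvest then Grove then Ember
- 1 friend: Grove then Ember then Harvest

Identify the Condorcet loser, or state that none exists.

none

Head-to-head results (13 friends):
Harvest–Ember: Ember 7–6.
Harvest vs Grove: Harvest preferred on 4+6 = 10 ballots; Harvest wins 10–3.
Ember vs Grove: Ember preferred on 2+4 = 6 ballots; Grove wins 7–6.
Each restaurant has at least one pairwise win (Harvest beats Grove; Ember beats Harvest; Grove beats Ember) — no Condorcet loser.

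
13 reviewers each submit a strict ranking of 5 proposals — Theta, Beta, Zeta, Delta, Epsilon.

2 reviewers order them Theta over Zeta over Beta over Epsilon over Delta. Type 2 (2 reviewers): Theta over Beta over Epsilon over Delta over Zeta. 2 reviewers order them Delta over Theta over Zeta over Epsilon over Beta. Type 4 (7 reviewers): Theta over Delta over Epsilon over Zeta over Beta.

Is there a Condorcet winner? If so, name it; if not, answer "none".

Theta

Head-to-head results (13 reviewers):
Theta vs Beta: Theta, 13–0.
Theta vs Zeta: Theta wins 13–0.
Theta–Delta: Theta 11–2.
Theta–Epsilon: Theta 13–0.
Beta vs Zeta: Zeta wins 11–2.
Beta–Delta: Delta 9–4.
Beta vs Epsilon: Epsilon wins 9–4.
Zeta vs Delta: Delta, 11–2.
Zeta vs Epsilon: Epsilon, 9–4.
Delta vs Epsilon: Delta, 9–4.
Theta defeats every rival head-to-head and is the Condorcet winner.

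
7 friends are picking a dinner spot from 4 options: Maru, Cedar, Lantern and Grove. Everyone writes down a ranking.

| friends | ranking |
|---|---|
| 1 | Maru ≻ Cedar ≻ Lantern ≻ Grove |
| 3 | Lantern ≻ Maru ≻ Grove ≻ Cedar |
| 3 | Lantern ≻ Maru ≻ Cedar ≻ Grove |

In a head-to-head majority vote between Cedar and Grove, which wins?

Ballots ranking Cedar above Grove: 1 + 3 = 4.
Ballots ranking Grove above Cedar: 7 − 4 = 3.
Cedar wins the head-to-head 4–3.

Cedar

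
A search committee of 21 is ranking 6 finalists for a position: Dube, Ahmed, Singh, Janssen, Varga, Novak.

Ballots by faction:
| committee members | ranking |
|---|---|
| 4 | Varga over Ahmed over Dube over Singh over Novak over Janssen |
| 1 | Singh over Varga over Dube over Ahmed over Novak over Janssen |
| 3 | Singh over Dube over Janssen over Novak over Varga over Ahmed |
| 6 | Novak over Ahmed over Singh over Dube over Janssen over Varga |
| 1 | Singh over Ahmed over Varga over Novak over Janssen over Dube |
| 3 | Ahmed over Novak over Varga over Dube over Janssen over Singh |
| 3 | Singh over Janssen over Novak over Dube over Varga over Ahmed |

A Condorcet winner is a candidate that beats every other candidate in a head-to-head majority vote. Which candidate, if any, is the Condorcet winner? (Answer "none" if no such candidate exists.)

none

Check each pair by majority over 21 ballots:
Dube vs Ahmed: Dube is ranked higher on 1+3+3 = 7 ballots, Ahmed on 14. Ahmed wins 14–7.
Dube vs Singh: 4+3 = 7 for Dube, 14 for Singh — Singh by 14–7.
Dube vs Janssen: Dube preferred on 4+1+3+6+3 = 17 ballots; Dube wins 17–4.
Dube vs Varga: Dube preferred on 3+6+3 = 12 ballots; Dube wins 12–9.
Dube vs Novak: Dube preferred on 4+1+3 = 8 ballots; Novak wins 13–8.
Ahmed vs Singh: 13 to 8, Ahmed.
Ahmed vs Janssen: Ahmed is ranked higher on 4+1+6+1+3 = 15 ballots, Janssen on 6. Ahmed wins 15–6.
Ahmed vs Varga: Ahmed preferred on 6+1+3 = 10 ballots; Varga wins 11–10.
Ahmed vs Novak: 9 to 12, Novak.
Singh vs Janssen: Singh is ranked higher on 4+1+3+6+1+3 = 18 ballots, Janssen on 3. Singh wins 18–3.
Singh vs Varga: 1+3+6+1+3 = 14 for Singh, 7 for Varga — Singh by 14–7.
Singh vs Novak: 12 to 9, Singh.
Janssen vs Varga: 12 to 9, Janssen.
Janssen vs Novak: Janssen preferred on 3+3 = 6 ballots; Novak wins 15–6.
Varga vs Novak: 6 to 15, Novak.
Every candidate loses at least once (Dube loses to Ahmed; Ahmed loses to Varga; Singh loses to Ahmed; Janssen loses to Dube; Varga loses to Dube; Novak loses to Singh). The majority relation contains the cycle Dube → Varga → Ahmed → Dube, so there is no Condorcet winner.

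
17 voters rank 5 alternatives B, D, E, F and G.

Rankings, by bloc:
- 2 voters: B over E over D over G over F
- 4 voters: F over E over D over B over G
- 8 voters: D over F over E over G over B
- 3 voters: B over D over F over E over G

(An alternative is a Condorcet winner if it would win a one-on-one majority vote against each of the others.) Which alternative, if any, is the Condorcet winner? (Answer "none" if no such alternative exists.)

Head-to-head results (17 voters):
B vs D: B is ranked higher on 2+3 = 5 ballots, D on 12. D wins 12–5.
B vs E: B is ranked higher on 2+3 = 5 ballots, E on 12. E wins 12–5.
B vs F: 5 to 12, F.
B vs G: B preferred on 2+4+3 = 9 ballots; B wins 9–8.
D vs E: 8+3 = 11 for D, 6 for E — D by 11–6.
D vs F: 2+8+3 = 13 for D, 4 for F — D by 13–4.
D vs G: D preferred on 2+4+8+3 = 17 ballots; D wins 17–0.
E vs F: 2 for E, 15 for F — F by 15–2.
E vs G: E is ranked higher on 2+4+8+3 = 17 ballots, G on 0. E wins 17–0.
F vs G: F is ranked higher on 4+8+3 = 15 ballots, G on 2. F wins 15–2.
Only D has no losses; D is the Condorcet winner.

D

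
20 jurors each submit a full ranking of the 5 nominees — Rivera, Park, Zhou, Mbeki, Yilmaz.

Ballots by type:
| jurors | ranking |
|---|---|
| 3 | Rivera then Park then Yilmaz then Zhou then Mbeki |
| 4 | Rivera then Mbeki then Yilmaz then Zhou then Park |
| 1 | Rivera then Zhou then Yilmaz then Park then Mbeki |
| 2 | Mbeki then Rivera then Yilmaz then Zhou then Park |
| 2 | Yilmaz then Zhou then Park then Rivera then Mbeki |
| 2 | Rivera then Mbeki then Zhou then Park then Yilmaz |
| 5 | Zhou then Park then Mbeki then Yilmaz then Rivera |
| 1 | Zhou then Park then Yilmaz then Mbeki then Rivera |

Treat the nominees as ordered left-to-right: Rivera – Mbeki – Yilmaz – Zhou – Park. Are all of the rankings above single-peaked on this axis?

no

Axis positions: Rivera=1, Mbeki=2, Yilmaz=3, Zhou=4, Park=5.
Type 1: ranking walks positions 1-5-3-4-2; Park is ranked above Mbeki even though Mbeki lies between Park and the peak Rivera on the axis — preferences dip and rise again. Not single-peaked.
Type 2 (peak Rivera at position 1): ranking walks positions 1-2-3-4-5, expanding outward from the peak — single-peaked.
Type 3: ranking walks positions 1-4-3-5-2; Zhou is ranked above Mbeki even though Mbeki lies between Zhou and the peak Rivera on the axis — preferences dip and rise again. Not single-peaked.
Type 4 (peak Mbeki at position 2): ranking walks positions 2-1-3-4-5, expanding outward from the peak — single-peaked.
Type 5: ranking walks positions 3-4-5-1-2; Rivera is ranked above Mbeki even though Mbeki lies between Rivera and the peak Yilmaz on the axis — preferences dip and rise again. Not single-peaked.
Type 6: ranking walks positions 1-2-4-5-3; Zhou is ranked above Yilmaz even though Yilmaz lies between Zhou and the peak Rivera on the axis — preferences dip and rise again. Not single-peaked.
Type 7: ranking walks positions 4-5-2-3-1; Mbeki is ranked above Yilmaz even though Yilmaz lies between Mbeki and the peak Zhou on the axis — preferences dip and rise again. Not single-peaked.
Type 8 (peak Zhou at position 4): ranking walks positions 4-5-3-2-1, expanding outward from the peak — single-peaked.
Type 1 violates single-peakedness, so the profile is not single-peaked on this axis.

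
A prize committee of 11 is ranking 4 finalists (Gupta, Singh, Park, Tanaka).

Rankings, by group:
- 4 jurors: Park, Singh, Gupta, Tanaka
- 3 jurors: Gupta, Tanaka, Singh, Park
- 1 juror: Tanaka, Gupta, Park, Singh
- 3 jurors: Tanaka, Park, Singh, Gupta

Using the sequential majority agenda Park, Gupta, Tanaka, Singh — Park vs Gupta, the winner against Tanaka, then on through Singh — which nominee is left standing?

Round 1: Park vs Gupta — 7–4, Park advances.
Round 2: Park vs Tanaka — 4–7, Tanaka advances.
Round 3: Tanaka vs Singh — 7–4, Tanaka advances.
The agenda winner is Tanaka.

Tanaka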